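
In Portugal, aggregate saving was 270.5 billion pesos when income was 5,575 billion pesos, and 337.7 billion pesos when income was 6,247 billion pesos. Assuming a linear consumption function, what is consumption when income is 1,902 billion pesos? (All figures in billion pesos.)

C = 1998.8

MPS = ΔS/ΔY = (337.7 − 270.5)/(6247 − 5575) = 67.2/672 = 0.1
MPC = 1 − MPS = 0.9
Autonomous saving = 270.5 − 0.1(5575) = -287, so a = 287
C = 287 + 0.9(1902) = 287 + 1711.8 = 1998.8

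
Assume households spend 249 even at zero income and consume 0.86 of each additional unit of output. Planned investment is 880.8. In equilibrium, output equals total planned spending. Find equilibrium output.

Y = C + I = 249 + 0.86Y + 880.8
Y − 0.86Y = 1129.8
0.14Y = 1129.8, so Y = 1129.8/0.14 = 8070

Y = 8070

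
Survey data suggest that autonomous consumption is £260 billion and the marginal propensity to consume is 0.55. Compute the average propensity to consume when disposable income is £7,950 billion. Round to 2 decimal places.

C = 260 + 0.55(7950) = 4632.5
APC = C/Y = 4632.5/7950 = 0.58

APC = 0.58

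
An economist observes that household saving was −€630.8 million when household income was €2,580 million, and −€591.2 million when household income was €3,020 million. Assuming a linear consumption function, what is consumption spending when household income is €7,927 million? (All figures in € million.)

MPS = ΔS/ΔY = (-591.2 − (-630.8))/(3020 − 2580) = 39.6/440 = 0.09
MPC = 1 − MPS = 0.91
Autonomous saving = -630.8 − 0.09(2580) = -863, so a = 863
C = 863 + 0.91(7927) = 863 + 7213.57 = 8076.57

C = 8076.57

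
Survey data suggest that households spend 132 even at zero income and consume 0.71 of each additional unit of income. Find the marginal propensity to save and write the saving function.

MPS = 0.29; S = -132 + 0.29Y

MPS = 1 − MPC = 1 − 0.71 = 0.29
S = Y − C = -132 + 0.29Y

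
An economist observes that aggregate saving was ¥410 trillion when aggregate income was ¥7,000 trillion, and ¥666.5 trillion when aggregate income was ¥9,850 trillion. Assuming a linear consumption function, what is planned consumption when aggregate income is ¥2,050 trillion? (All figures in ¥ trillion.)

MPS = ΔS/ΔY = (666.5 − 410)/(9850 − 7000) = 256.5/2850 = 0.09
MPC = 1 − MPS = 0.91
Autonomous saving = 410 − 0.09(7000) = -220, so a = 220
C = 220 + 0.91(2050) = 220 + 1865.5 = 2085.5

C = 2085.5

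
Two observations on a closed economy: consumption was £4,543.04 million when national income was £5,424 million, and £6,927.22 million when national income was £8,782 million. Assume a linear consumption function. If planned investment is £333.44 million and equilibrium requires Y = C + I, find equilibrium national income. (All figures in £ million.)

Y = 3536

MPC = (6927.22 − 4543.04)/(8782 − 5424) = 2384.18/3358 = 0.71
a = 4543.04 − 0.71(5424) = 692
Equilibrium: Y = 692 + 0.71Y + 333.44
0.29Y = 1025.44, so Y = 1025.44/0.29 = 3536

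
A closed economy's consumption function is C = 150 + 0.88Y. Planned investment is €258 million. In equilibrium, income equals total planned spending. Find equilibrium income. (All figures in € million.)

Y = 3400

Y = C + I = 150 + 0.88Y + 258
Y − 0.88Y = 408
0.12Y = 408, so Y = 408/0.12 = 3400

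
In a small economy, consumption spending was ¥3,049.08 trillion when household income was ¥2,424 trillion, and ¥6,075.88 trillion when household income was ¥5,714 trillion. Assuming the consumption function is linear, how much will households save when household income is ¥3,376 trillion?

S = -548.92

MPC = (6075.88 − 3049.08)/(5714 − 2424) = 3026.8/3290 = 0.92
a = 3049.08 − 0.92(2424) = 3049.08 − 2230.08 = 819
C = 819 + 0.92(3376) = 3924.92
S = 3376 − 3924.92 = -548.92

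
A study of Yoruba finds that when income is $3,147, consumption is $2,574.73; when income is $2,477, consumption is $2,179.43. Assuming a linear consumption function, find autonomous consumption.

MPC = ΔC/ΔY = (2574.73 − 2179.43)/(3147 − 2477) = 395.3/670 = 0.59
a = C − MPC·Y = 2179.43 − 0.59(2477) = 2179.43 − 1461.43 = 718

a = 718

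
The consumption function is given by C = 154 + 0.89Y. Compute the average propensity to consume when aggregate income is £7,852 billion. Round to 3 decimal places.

APC = 0.910

C = 154 + 0.89(7852) = 7142.28
APC = C/Y = 7142.28/7852 = 0.910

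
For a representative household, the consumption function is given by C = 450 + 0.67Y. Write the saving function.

S = -450 + 0.33Y

S = Y − C = Y − (450 + 0.67Y) = -450 + (1 − 0.67)Y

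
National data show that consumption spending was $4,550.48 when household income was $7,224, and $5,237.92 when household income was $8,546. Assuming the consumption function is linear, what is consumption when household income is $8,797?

MPC = (5237.92 − 4550.48)/(8546 − 7224) = 687.44/1322 = 0.52
a = 4550.48 − 0.52(7224) = 4550.48 − 3756.48 = 794
C = 794 + 0.52(8797) = 794 + 4574.44 = 5368.44

C = 5368.44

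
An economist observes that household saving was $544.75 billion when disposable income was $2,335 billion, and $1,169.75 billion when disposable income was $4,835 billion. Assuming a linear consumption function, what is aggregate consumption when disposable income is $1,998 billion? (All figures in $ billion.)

C = 1537.5

MPS = ΔS/ΔY = (1169.75 − 544.75)/(4835 − 2335) = 625/2500 = 0.25
MPC = 1 − MPS = 0.75
Autonomous saving = 544.75 − 0.25(2335) = -39, so a = 39
C = 39 + 0.75(1998) = 39 + 1498.5 = 1537.5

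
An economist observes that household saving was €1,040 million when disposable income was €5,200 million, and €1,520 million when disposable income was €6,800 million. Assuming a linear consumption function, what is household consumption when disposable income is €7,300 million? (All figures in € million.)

C = 5630

MPS = ΔS/ΔY = (1520 − 1040)/(6800 − 5200) = 480/1600 = 0.3
MPC = 1 − MPS = 0.7
Autonomous saving = 1040 − 0.3(5200) = -520, so a = 520
C = 520 + 0.7(7300) = 520 + 5110 = 5630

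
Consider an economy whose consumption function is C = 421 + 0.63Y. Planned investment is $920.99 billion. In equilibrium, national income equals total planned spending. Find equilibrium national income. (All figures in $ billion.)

Y = C + I = 421 + 0.63Y + 920.99
Y − 0.63Y = 1341.99
0.37Y = 1341.99, so Y = 1341.99/0.37 = 3627

Y = 3627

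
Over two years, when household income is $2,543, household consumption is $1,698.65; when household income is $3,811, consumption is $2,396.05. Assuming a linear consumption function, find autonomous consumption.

MPC = ΔC/ΔY = (2396.05 − 1698.65)/(3811 − 2543) = 697.4/1268 = 0.55
a = C − MPC·Y = 1698.65 − 0.55(2543) = 1698.65 − 1398.65 = 300

a = 300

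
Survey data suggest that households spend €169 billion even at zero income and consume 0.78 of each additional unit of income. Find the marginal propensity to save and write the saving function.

MPS = 0.22; S = -169 + 0.22Y

MPS = 1 − MPC = 1 − 0.78 = 0.22
S = Y − C = -169 + 0.22Y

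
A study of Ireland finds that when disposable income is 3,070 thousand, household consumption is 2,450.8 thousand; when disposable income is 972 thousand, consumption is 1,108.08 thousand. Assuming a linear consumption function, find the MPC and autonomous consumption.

MPC = ΔC/ΔY = (2450.8 − 1108.08)/(3070 − 972) = 1342.72/2098 = 0.64
a = C − MPC·Y = 1108.08 − 0.64(972) = 1108.08 − 622.08 = 486

MPC = 0.64; a = 486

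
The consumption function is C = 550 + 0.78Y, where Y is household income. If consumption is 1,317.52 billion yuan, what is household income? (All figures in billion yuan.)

Y = 984

550 + 0.78Y = 1317.52
0.78Y = 767.52, so Y = 767.52/0.78 = 984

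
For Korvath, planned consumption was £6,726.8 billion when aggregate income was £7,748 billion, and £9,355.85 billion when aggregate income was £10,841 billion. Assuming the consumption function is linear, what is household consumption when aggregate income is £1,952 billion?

C = 1800.2

MPC = (9355.85 − 6726.8)/(10841 − 7748) = 2629.05/3093 = 0.85
a = 6726.8 − 0.85(7748) = 6726.8 − 6585.8 = 141
C = 141 + 0.85(1952) = 141 + 1659.2 = 1800.2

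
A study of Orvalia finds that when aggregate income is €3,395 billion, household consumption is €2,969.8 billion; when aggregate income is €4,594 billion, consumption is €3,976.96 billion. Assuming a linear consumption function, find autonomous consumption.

a = 118

MPC = ΔC/ΔY = (3976.96 − 2969.8)/(4594 − 3395) = 1007.16/1199 = 0.84
a = C − MPC·Y = 2969.8 − 0.84(3395) = 2969.8 − 2851.8 = 118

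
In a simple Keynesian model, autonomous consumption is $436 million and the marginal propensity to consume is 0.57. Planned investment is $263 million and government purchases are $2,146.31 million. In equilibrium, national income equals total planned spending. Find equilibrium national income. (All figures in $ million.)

Y = C + I + G = 436 + 0.57Y + 263 + 2146.31
Y − 0.57Y = 2845.31
0.43Y = 2845.31, so Y = 2845.31/0.43 = 6617

Y = 6617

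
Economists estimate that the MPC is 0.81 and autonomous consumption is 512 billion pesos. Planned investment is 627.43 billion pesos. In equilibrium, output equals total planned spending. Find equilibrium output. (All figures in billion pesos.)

Y = C + I = 512 + 0.81Y + 627.43
Y − 0.81Y = 1139.43
0.19Y = 1139.43, so Y = 1139.43/0.19 = 5997

Y = 5997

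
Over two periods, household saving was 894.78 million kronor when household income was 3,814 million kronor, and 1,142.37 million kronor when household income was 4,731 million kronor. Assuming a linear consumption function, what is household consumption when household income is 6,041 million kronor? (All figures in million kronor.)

MPS = ΔS/ΔY = (1142.37 − 894.78)/(4731 − 3814) = 247.59/917 = 0.27
MPC = 1 − MPS = 0.73
Autonomous saving = 894.78 − 0.27(3814) = -135, so a = 135
C = 135 + 0.73(6041) = 135 + 4409.93 = 4544.93

C = 4544.93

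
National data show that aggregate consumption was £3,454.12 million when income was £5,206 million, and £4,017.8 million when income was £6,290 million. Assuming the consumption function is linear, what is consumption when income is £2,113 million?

MPC = (4017.8 − 3454.12)/(6290 − 5206) = 563.68/1084 = 0.52
a = 3454.12 − 0.52(5206) = 3454.12 − 2707.12 = 747
C = 747 + 0.52(2113) = 747 + 1098.76 = 1845.76

C = 1845.76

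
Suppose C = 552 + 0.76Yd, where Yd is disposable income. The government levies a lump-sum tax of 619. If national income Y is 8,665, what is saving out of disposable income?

S = 1379.04

Yd = Y − T = 8665 − 619 = 8046
C = 552 + 0.76(8046) = 552 + 6114.96 = 6666.96
S = Yd − C = 8046 − 6666.96 = 1379.04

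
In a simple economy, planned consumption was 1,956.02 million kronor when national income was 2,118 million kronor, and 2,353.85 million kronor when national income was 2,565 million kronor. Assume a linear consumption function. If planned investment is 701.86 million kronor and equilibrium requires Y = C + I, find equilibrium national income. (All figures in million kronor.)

MPC = (2353.85 − 1956.02)/(2565 − 2118) = 397.83/447 = 0.89
a = 1956.02 − 0.89(2118) = 71
Equilibrium: Y = 71 + 0.89Y + 701.86
0.11Y = 772.86, so Y = 772.86/0.11 = 7026

Y = 7026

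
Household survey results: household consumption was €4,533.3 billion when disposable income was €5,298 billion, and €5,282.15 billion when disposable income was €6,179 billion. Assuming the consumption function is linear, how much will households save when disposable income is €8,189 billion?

S = 1198.35

MPC = (5282.15 − 4533.3)/(6179 − 5298) = 748.85/881 = 0.85
a = 4533.3 − 0.85(5298) = 4533.3 − 4503.3 = 30
C = 30 + 0.85(8189) = 6990.65
S = 8189 − 6990.65 = 1198.35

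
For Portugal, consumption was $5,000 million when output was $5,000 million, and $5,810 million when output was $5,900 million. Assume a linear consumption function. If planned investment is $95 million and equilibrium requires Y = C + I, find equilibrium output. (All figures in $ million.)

Y = 5950

MPC = (5810 − 5000)/(5900 − 5000) = 810/900 = 0.9
a = 5000 − 0.9(5000) = 500
Equilibrium: Y = 500 + 0.9Y + 95
0.1Y = 595, so Y = 595/0.1 = 5950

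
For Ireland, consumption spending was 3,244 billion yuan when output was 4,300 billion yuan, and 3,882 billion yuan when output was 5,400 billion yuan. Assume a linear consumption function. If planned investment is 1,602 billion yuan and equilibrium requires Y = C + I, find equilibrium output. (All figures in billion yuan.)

Y = 5600

MPC = (3882 − 3244)/(5400 − 4300) = 638/1100 = 0.58
a = 3244 − 0.58(4300) = 750
Equilibrium: Y = 750 + 0.58Y + 1602
0.42Y = 2352, so Y = 2352/0.42 = 5600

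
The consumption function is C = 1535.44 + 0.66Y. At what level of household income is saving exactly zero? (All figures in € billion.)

Y = 4516

At break-even, C = Y: 1535.44 + 0.66Y = Y
0.34Y = 1535.44, so Y = 1535.44/0.34 = 4516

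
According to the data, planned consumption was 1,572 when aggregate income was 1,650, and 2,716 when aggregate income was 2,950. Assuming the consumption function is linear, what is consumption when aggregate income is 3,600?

MPC = (2716 − 1572)/(2950 − 1650) = 1144/1300 = 0.88
a = 1572 − 0.88(1650) = 1572 − 1452 = 120
C = 120 + 0.88(3600) = 120 + 3168 = 3288

C = 3288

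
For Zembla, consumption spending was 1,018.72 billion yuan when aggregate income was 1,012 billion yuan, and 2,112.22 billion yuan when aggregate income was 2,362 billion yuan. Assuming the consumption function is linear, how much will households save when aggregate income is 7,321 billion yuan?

S = 1191.99

MPC = (2112.22 − 1018.72)/(2362 − 1012) = 1093.5/1350 = 0.81
a = 1018.72 − 0.81(1012) = 1018.72 − 819.72 = 199
C = 199 + 0.81(7321) = 6129.01
S = 7321 − 6129.01 = 1191.99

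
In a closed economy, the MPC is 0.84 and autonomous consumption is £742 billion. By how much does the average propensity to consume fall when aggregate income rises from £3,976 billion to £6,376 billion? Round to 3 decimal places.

ΔAPC = 0.070

At Y = 3976: C = 742 + 0.84(3976) = 4081.84, APC = 4081.84/3976 = 1.0266
At Y = 6376: C = 6097.84, APC = 6097.84/6376 = 0.9564
Fall in APC = 1.0266 − 0.9564 = 0.0702 ≈ 0.070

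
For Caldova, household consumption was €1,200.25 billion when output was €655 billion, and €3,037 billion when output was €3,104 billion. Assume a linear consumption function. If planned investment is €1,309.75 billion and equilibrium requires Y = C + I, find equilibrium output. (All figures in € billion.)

Y = 8075

MPC = (3037 − 1200.25)/(3104 − 655) = 1836.75/2449 = 0.75
a = 1200.25 − 0.75(655) = 709
Equilibrium: Y = 709 + 0.75Y + 1309.75
0.25Y = 2018.75, so Y = 2018.75/0.25 = 8075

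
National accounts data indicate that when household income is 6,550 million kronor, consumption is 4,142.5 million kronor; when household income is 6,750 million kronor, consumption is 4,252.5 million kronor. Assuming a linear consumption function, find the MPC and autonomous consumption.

MPC = 0.55; a = 540

MPC = ΔC/ΔY = (4252.5 − 4142.5)/(6750 − 6550) = 110/200 = 0.55
a = C − MPC·Y = 4142.5 − 0.55(6550) = 4142.5 − 3602.5 = 540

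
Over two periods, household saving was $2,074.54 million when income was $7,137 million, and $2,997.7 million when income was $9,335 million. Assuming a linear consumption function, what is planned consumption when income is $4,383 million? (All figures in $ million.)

C = 3465.14

MPS = ΔS/ΔY = (2997.7 − 2074.54)/(9335 − 7137) = 923.16/2198 = 0.42
MPC = 1 − MPS = 0.58
Autonomous saving = 2074.54 − 0.42(7137) = -923, so a = 923
C = 923 + 0.58(4383) = 923 + 2542.14 = 3465.14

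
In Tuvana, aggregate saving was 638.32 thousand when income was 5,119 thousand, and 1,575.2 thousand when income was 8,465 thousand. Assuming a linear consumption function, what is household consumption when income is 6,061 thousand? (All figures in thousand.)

MPS = ΔS/ΔY = (1575.2 − 638.32)/(8465 − 5119) = 936.88/3346 = 0.28
MPC = 1 − MPS = 0.72
Autonomous saving = 638.32 − 0.28(5119) = -795, so a = 795
C = 795 + 0.72(6061) = 795 + 4363.92 = 5158.92

C = 5158.92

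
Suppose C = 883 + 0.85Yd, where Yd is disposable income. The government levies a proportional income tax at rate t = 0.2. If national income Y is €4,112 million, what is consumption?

C = 3679.16

Yd = (1 − 0.2)(4112) = 0.8(4112) = 3289.6
C = 883 + 0.85(3289.6) = 883 + 2796.16 = 3679.16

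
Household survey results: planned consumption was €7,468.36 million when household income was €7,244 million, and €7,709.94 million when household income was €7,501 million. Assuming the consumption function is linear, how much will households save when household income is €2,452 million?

S = -511.88

MPC = (7709.94 − 7468.36)/(7501 − 7244) = 241.58/257 = 0.94
a = 7468.36 − 0.94(7244) = 7468.36 − 6809.36 = 659
C = 659 + 0.94(2452) = 2963.88
S = 2452 − 2963.88 = -511.88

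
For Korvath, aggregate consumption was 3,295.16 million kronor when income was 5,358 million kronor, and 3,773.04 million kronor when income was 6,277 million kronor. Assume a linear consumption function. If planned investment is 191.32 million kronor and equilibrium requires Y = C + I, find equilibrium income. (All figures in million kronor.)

MPC = (3773.04 − 3295.16)/(6277 − 5358) = 477.88/919 = 0.52
a = 3295.16 − 0.52(5358) = 509
Equilibrium: Y = 509 + 0.52Y + 191.32
0.48Y = 700.32, so Y = 700.32/0.48 = 1459

Y = 1459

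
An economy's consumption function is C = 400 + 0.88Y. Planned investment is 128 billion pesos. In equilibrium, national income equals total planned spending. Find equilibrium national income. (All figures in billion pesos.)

Y = C + I = 400 + 0.88Y + 128
Y − 0.88Y = 528
0.12Y = 528, so Y = 528/0.12 = 4400

Y = 4400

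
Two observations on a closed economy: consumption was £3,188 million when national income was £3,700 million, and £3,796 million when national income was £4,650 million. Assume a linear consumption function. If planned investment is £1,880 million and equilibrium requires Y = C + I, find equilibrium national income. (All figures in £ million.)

Y = 7500

MPC = (3796 − 3188)/(4650 − 3700) = 608/950 = 0.64
a = 3188 − 0.64(3700) = 820
Equilibrium: Y = 820 + 0.64Y + 1880
0.36Y = 2700, so Y = 2700/0.36 = 7500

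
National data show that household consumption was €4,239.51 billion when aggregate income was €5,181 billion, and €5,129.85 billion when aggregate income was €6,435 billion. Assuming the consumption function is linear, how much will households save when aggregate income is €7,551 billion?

S = 1628.79

MPC = (5129.85 − 4239.51)/(6435 − 5181) = 890.34/1254 = 0.71
a = 4239.51 − 0.71(5181) = 4239.51 − 3678.51 = 561
C = 561 + 0.71(7551) = 5922.21
S = 7551 − 5922.21 = 1628.79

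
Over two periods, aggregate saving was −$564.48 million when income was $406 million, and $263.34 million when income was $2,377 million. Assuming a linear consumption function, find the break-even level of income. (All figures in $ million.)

Y = 1750

MPS = ΔS/ΔY = (263.34 − (-564.48))/(2377 − 406) = 827.82/1971 = 0.42
MPC = 1 − MPS = 0.58
From S(406) = -564.48: −a + 0.42(406) = -564.48, so a = 170.52 − (-564.48) = 735
Break-even (S = 0): Y = a/MPS = 735/0.42 = 1750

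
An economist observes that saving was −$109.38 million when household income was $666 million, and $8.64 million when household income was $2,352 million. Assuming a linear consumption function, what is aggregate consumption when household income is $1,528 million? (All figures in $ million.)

MPS = ΔS/ΔY = (8.64 − (-109.38))/(2352 − 666) = 118.02/1686 = 0.07
MPC = 1 − MPS = 0.93
Autonomous saving = -109.38 − 0.07(666) = -156, so a = 156
C = 156 + 0.93(1528) = 156 + 1421.04 = 1577.04

C = 1577.04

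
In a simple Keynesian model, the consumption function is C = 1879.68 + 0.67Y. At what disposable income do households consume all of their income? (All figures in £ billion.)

At break-even, C = Y: 1879.68 + 0.67Y = Y
0.33Y = 1879.68, so Y = 1879.68/0.33 = 5696

Y = 5696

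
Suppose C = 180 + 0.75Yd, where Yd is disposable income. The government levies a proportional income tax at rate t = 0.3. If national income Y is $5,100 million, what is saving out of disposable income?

Yd = (1 − 0.3)(5100) = 0.7(5100) = 3570
C = 180 + 0.75(3570) = 180 + 2677.5 = 2857.5
S = Yd − C = 3570 − 2857.5 = 712.5

S = 712.5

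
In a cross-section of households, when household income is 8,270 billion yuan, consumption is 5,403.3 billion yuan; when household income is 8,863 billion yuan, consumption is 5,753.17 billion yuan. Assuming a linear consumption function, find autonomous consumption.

MPC = ΔC/ΔY = (5753.17 − 5403.3)/(8863 − 8270) = 349.87/593 = 0.59
a = C − MPC·Y = 5403.3 − 0.59(8270) = 5403.3 − 4879.3 = 524

a = 524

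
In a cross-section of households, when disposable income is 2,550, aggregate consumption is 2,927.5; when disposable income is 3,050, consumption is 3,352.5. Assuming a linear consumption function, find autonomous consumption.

MPC = ΔC/ΔY = (3352.5 − 2927.5)/(3050 − 2550) = 425/500 = 0.85
a = C − MPC·Y = 2927.5 − 0.85(2550) = 2927.5 − 2167.5 = 760

a = 760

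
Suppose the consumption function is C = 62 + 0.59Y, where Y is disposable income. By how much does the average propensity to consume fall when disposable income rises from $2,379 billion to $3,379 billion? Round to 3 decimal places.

ΔAPC = 0.008

At Y = 2379: C = 62 + 0.59(2379) = 1465.61, APC = 1465.61/2379 = 0.6161
At Y = 3379: C = 2055.61, APC = 2055.61/3379 = 0.6083
Fall in APC = 0.6161 − 0.6083 = 0.0078 ≈ 0.008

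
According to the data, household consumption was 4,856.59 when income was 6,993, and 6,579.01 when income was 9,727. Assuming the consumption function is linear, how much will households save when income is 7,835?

S = 2447.95

MPC = (6579.01 − 4856.59)/(9727 − 6993) = 1722.42/2734 = 0.63
a = 4856.59 − 0.63(6993) = 4856.59 − 4405.59 = 451
C = 451 + 0.63(7835) = 5387.05
S = 7835 − 5387.05 = 2447.95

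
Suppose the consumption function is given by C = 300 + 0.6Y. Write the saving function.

S = Y − C = Y − (300 + 0.6Y) = -300 + (1 − 0.6)Y

S = -300 + 0.4Y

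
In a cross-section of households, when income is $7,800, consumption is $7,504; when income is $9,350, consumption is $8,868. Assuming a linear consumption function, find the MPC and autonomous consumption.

MPC = ΔC/ΔY = (8868 − 7504)/(9350 − 7800) = 1364/1550 = 0.88
a = C − MPC·Y = 7504 − 0.88(7800) = 7504 − 6864 = 640

MPC = 0.88; a = 640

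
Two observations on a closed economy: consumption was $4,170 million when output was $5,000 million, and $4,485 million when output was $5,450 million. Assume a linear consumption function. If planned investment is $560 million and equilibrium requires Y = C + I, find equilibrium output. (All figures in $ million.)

MPC = (4485 − 4170)/(5450 − 5000) = 315/450 = 0.7
a = 4170 − 0.7(5000) = 670
Equilibrium: Y = 670 + 0.7Y + 560
0.3Y = 1230, so Y = 1230/0.3 = 4100

Y = 4100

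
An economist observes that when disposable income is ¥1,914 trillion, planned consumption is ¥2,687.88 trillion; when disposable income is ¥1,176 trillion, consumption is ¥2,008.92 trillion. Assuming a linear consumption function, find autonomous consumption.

a = 927

MPC = ΔC/ΔY = (2687.88 − 2008.92)/(1914 − 1176) = 678.96/738 = 0.92
a = C − MPC·Y = 2008.92 − 0.92(1176) = 2008.92 − 1081.92 = 927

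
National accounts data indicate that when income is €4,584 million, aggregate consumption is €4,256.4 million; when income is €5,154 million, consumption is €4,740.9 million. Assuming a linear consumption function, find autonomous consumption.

MPC = ΔC/ΔY = (4740.9 − 4256.4)/(5154 − 4584) = 484.5/570 = 0.85
a = C − MPC·Y = 4256.4 − 0.85(4584) = 4256.4 − 3896.4 = 360

a = 360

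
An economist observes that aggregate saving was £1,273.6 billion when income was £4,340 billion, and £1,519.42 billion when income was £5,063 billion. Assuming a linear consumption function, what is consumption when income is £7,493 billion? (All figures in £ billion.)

MPS = ΔS/ΔY = (1519.42 − 1273.6)/(5063 − 4340) = 245.82/723 = 0.34
MPC = 1 − MPS = 0.66
Autonomous saving = 1273.6 − 0.34(4340) = -202, so a = 202
C = 202 + 0.66(7493) = 202 + 4945.38 = 5147.38

C = 5147.38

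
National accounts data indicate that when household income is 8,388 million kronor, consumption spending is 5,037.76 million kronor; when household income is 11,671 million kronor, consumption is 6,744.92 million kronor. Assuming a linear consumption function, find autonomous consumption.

MPC = ΔC/ΔY = (6744.92 − 5037.76)/(11671 − 8388) = 1707.16/3283 = 0.52
a = C − MPC·Y = 5037.76 − 0.52(8388) = 5037.76 − 4361.76 = 676

a = 676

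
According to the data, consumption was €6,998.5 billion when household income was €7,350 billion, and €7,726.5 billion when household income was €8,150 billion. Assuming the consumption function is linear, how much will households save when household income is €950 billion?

S = -224.5

MPC = (7726.5 − 6998.5)/(8150 − 7350) = 728/800 = 0.91
a = 6998.5 − 0.91(7350) = 6998.5 − 6688.5 = 310
C = 310 + 0.91(950) = 1174.5
S = 950 − 1174.5 = -224.5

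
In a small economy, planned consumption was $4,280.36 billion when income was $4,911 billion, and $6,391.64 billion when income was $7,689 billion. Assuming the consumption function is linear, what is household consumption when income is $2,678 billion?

MPC = (6391.64 − 4280.36)/(7689 − 4911) = 2111.28/2778 = 0.76
a = 4280.36 − 0.76(4911) = 4280.36 − 3732.36 = 548
C = 548 + 0.76(2678) = 548 + 2035.28 = 2583.28

C = 2583.28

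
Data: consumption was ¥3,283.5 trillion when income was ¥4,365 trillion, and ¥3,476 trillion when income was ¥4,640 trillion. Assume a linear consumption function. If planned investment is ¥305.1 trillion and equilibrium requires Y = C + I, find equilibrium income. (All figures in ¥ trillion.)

Y = 1777

MPC = (3476 − 3283.5)/(4640 − 4365) = 192.5/275 = 0.7
a = 3283.5 − 0.7(4365) = 228
Equilibrium: Y = 228 + 0.7Y + 305.1
0.3Y = 533.1, so Y = 533.1/0.3 = 1777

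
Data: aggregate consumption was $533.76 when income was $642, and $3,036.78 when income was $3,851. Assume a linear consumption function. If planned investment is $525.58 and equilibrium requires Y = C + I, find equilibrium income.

MPC = (3036.78 − 533.76)/(3851 − 642) = 2503.02/3209 = 0.78
a = 533.76 − 0.78(642) = 33
Equilibrium: Y = 33 + 0.78Y + 525.58
0.22Y = 558.58, so Y = 558.58/0.22 = 2539

Y = 2539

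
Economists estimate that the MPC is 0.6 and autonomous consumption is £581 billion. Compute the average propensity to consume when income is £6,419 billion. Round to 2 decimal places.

APC = 0.69

C = 581 + 0.6(6419) = 4432.4
APC = C/Y = 4432.4/6419 = 0.69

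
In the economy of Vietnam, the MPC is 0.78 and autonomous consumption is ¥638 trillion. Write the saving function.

S = -638 + 0.22Y

S = Y − C = Y − (638 + 0.78Y) = -638 + (1 − 0.78)Y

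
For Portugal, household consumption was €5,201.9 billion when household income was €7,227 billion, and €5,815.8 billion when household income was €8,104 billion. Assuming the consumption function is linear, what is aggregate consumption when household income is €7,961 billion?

C = 5715.7

MPC = (5815.8 − 5201.9)/(8104 − 7227) = 613.9/877 = 0.7
a = 5201.9 − 0.7(7227) = 5201.9 − 5058.9 = 143
C = 143 + 0.7(7961) = 143 + 5572.7 = 5715.7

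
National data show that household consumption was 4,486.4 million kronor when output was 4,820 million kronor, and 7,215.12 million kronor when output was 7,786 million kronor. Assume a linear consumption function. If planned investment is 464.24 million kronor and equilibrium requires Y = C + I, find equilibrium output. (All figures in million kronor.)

MPC = (7215.12 − 4486.4)/(7786 − 4820) = 2728.72/2966 = 0.92
a = 4486.4 − 0.92(4820) = 52
Equilibrium: Y = 52 + 0.92Y + 464.24
0.08Y = 516.24, so Y = 516.24/0.08 = 6453

Y = 6453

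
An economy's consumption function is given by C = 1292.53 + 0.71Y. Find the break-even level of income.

Y = 4457

At break-even, C = Y: 1292.53 + 0.71Y = Y
0.29Y = 1292.53, so Y = 1292.53/0.29 = 4457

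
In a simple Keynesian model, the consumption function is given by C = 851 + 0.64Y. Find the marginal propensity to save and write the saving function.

MPS = 1 − MPC = 1 − 0.64 = 0.36
S = Y − C = -851 + 0.36Y

MPS = 0.36; S = -851 + 0.36Y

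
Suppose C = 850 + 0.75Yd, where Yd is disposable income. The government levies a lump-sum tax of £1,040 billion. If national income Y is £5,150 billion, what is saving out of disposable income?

S = 177.5

Yd = Y − T = 5150 − 1040 = 4110
C = 850 + 0.75(4110) = 850 + 3082.5 = 3932.5
S = Yd − C = 4110 − 3932.5 = 177.5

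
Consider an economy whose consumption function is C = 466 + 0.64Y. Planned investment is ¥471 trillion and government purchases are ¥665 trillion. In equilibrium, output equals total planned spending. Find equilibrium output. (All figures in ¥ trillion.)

Y = C + I + G = 466 + 0.64Y + 471 + 665
Y − 0.64Y = 1602
0.36Y = 1602, so Y = 1602/0.36 = 4450

Y = 4450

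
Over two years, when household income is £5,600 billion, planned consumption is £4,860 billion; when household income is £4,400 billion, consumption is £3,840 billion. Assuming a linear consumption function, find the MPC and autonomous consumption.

MPC = ΔC/ΔY = (4860 − 3840)/(5600 − 4400) = 1020/1200 = 0.85
a = C − MPC·Y = 3840 − 0.85(4400) = 3840 − 3740 = 100

MPC = 0.85; a = 100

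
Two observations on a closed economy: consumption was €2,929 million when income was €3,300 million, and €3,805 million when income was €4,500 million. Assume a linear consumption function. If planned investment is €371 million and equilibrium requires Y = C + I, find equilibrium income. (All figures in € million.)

Y = 3300

MPC = (3805 − 2929)/(4500 − 3300) = 876/1200 = 0.73
a = 2929 − 0.73(3300) = 520
Equilibrium: Y = 520 + 0.73Y + 371
0.27Y = 891, so Y = 891/0.27 = 3300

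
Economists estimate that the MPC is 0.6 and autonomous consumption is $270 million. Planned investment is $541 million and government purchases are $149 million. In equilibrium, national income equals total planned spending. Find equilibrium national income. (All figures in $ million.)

Y = 2400

Y = C + I + G = 270 + 0.6Y + 541 + 149
Y − 0.6Y = 960
0.4Y = 960, so Y = 960/0.4 = 2400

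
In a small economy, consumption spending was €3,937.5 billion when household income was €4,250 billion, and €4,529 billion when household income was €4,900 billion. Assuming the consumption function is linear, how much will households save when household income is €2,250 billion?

MPC = (4529 − 3937.5)/(4900 − 4250) = 591.5/650 = 0.91
a = 3937.5 − 0.91(4250) = 3937.5 − 3867.5 = 70
C = 70 + 0.91(2250) = 2117.5
S = 2250 − 2117.5 = 132.5

S = 132.5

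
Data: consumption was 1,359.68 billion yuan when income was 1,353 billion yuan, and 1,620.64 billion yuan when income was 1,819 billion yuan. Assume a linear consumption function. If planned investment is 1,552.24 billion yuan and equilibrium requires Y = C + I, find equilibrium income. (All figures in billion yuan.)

MPC = (1620.64 − 1359.68)/(1819 − 1353) = 260.96/466 = 0.56
a = 1359.68 − 0.56(1353) = 602
Equilibrium: Y = 602 + 0.56Y + 1552.24
0.44Y = 2154.24, so Y = 2154.24/0.44 = 4896

Y = 4896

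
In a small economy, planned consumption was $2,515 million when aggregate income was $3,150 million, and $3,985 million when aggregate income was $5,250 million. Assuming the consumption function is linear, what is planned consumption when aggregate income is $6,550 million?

C = 4895

MPC = (3985 − 2515)/(5250 − 3150) = 1470/2100 = 0.7
a = 2515 − 0.7(3150) = 2515 − 2205 = 310
C = 310 + 0.7(6550) = 310 + 4585 = 4895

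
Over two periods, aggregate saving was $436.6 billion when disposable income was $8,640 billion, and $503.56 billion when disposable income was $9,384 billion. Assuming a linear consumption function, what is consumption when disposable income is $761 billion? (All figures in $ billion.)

MPS = ΔS/ΔY = (503.56 − 436.6)/(9384 − 8640) = 66.96/744 = 0.09
MPC = 1 − MPS = 0.91
Autonomous saving = 436.6 − 0.09(8640) = -341, so a = 341
C = 341 + 0.91(761) = 341 + 692.51 = 1033.51

C = 1033.51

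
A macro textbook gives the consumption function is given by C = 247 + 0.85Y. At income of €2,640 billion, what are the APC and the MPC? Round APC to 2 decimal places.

MPC = 0.85 (the slope of the consumption function)
C = 247 + 0.85(2640) = 2491, so APC = 2491/2640 = 0.94

APC = 0.94; MPC = 0.85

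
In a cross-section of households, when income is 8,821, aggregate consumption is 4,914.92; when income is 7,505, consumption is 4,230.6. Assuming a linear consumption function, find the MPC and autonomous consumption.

MPC = 0.52; a = 328

MPC = ΔC/ΔY = (4914.92 − 4230.6)/(8821 − 7505) = 684.32/1316 = 0.52
a = C − MPC·Y = 4230.6 − 0.52(7505) = 4230.6 − 3902.6 = 328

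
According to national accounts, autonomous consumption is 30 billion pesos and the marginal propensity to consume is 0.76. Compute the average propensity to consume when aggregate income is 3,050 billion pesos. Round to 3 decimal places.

C = 30 + 0.76(3050) = 2348
APC = C/Y = 2348/3050 = 0.770

APC = 0.770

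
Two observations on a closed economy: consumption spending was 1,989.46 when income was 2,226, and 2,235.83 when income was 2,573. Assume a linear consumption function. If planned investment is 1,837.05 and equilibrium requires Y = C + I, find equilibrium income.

MPC = (2235.83 − 1989.46)/(2573 − 2226) = 246.37/347 = 0.71
a = 1989.46 − 0.71(2226) = 409
Equilibrium: Y = 409 + 0.71Y + 1837.05
0.29Y = 2246.05, so Y = 2246.05/0.29 = 7745

Y = 7745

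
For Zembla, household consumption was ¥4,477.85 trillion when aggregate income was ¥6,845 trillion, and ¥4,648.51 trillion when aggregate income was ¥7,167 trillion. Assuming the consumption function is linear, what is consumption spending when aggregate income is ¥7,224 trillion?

MPC = (4648.51 − 4477.85)/(7167 − 6845) = 170.66/322 = 0.53
a = 4477.85 − 0.53(6845) = 4477.85 − 3627.85 = 850
C = 850 + 0.53(7224) = 850 + 3828.72 = 4678.72

C = 4678.72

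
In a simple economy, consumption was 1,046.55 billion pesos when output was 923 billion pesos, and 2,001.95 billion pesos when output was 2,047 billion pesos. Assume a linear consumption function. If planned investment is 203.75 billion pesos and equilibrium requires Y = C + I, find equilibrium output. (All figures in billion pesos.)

Y = 3105

MPC = (2001.95 − 1046.55)/(2047 − 923) = 955.4/1124 = 0.85
a = 1046.55 − 0.85(923) = 262
Equilibrium: Y = 262 + 0.85Y + 203.75
0.15Y = 465.75, so Y = 465.75/0.15 = 3105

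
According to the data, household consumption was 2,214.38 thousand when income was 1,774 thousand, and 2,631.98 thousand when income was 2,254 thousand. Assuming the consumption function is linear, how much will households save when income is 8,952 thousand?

S = 492.76

MPC = (2631.98 − 2214.38)/(2254 − 1774) = 417.6/480 = 0.87
a = 2214.38 − 0.87(1774) = 2214.38 − 1543.38 = 671
C = 671 + 0.87(8952) = 8459.24
S = 8952 − 8459.24 = 492.76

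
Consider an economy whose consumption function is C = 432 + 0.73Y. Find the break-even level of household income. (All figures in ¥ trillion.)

At break-even, C = Y: 432 + 0.73Y = Y
0.27Y = 432, so Y = 432/0.27 = 1600

Y = 1600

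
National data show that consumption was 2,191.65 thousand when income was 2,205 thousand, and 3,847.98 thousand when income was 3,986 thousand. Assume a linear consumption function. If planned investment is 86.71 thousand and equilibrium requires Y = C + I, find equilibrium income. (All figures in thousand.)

Y = 3253

MPC = (3847.98 − 2191.65)/(3986 − 2205) = 1656.33/1781 = 0.93
a = 2191.65 − 0.93(2205) = 141
Equilibrium: Y = 141 + 0.93Y + 86.71
0.07Y = 227.71, so Y = 227.71/0.07 = 3253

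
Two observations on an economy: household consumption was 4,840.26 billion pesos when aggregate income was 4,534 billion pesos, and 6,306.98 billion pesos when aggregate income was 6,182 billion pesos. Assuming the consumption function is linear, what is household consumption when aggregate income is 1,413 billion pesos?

C = 2062.57

MPC = (6306.98 − 4840.26)/(6182 − 4534) = 1466.72/1648 = 0.89
a = 4840.26 − 0.89(4534) = 4840.26 − 4035.26 = 805
C = 805 + 0.89(1413) = 805 + 1257.57 = 2062.57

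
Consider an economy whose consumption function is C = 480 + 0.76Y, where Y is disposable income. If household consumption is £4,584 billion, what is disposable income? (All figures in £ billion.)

Y = 5400

480 + 0.76Y = 4584
0.76Y = 4104, so Y = 4104/0.76 = 5400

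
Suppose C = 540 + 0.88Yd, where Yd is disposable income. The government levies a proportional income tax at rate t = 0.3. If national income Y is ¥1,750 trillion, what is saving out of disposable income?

S = -393

Yd = (1 − 0.3)(1750) = 0.7(1750) = 1225
C = 540 + 0.88(1225) = 540 + 1078 = 1618
S = Yd − C = 1225 − 1618 = -393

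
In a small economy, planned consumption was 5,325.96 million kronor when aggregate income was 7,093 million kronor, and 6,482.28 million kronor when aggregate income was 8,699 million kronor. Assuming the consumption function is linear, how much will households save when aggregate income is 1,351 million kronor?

MPC = (6482.28 − 5325.96)/(8699 − 7093) = 1156.32/1606 = 0.72
a = 5325.96 − 0.72(7093) = 5325.96 − 5106.96 = 219
C = 219 + 0.72(1351) = 1191.72
S = 1351 − 1191.72 = 159.28

S = 159.28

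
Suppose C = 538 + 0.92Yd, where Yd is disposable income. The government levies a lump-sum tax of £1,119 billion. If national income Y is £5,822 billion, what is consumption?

C = 4864.76

Yd = Y − T = 5822 − 1119 = 4703
C = 538 + 0.92(4703) = 538 + 4326.76 = 4864.76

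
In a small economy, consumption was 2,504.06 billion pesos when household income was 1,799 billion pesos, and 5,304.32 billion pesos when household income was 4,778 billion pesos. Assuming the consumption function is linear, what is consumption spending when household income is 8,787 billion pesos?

MPC = (5304.32 − 2504.06)/(4778 − 1799) = 2800.26/2979 = 0.94
a = 2504.06 − 0.94(1799) = 2504.06 − 1691.06 = 813
C = 813 + 0.94(8787) = 813 + 8259.78 = 9072.78

C = 9072.78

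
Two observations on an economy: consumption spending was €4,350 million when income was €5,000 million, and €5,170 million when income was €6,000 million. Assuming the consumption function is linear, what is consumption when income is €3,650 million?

C = 3243

MPC = (5170 − 4350)/(6000 − 5000) = 820/1000 = 0.82
a = 4350 − 0.82(5000) = 4350 − 4100 = 250
C = 250 + 0.82(3650) = 250 + 2993 = 3243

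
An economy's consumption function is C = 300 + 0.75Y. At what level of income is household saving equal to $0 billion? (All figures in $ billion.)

S = Y − C = -300 + 0.25Y
-300 + 0.25Y = 0, so 0.25Y = 300 and Y = 1200

Y = 1200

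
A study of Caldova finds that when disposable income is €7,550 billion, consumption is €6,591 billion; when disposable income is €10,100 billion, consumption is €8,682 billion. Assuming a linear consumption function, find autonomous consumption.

MPC = ΔC/ΔY = (8682 − 6591)/(10100 − 7550) = 2091/2550 = 0.82
a = C − MPC·Y = 6591 − 0.82(7550) = 6591 − 6191 = 400

a = 400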